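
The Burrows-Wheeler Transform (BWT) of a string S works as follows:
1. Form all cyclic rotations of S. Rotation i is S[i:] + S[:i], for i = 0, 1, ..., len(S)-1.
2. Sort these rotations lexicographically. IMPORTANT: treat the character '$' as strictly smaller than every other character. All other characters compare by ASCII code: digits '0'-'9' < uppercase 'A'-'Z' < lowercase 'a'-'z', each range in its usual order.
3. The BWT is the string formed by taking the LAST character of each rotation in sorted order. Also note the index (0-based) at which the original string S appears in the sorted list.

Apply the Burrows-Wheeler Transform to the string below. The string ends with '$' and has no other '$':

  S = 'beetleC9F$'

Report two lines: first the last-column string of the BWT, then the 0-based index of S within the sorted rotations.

All 10 rotations (rotation i = S[i:]+S[:i]):
  rot[0] = beetleC9F$
  rot[1] = eetleC9F$b
  rot[2] = etleC9F$be
  rot[3] = tleC9F$bee
  rot[4] = leC9F$beet
  rot[5] = eC9F$beetl
  rot[6] = C9F$beetle
  rot[7] = 9F$beetleC
  rot[8] = F$beetleC9
  rot[9] = $beetleC9F
Sorted (with $ < everything):
  sorted[0] = $beetleC9F  (last char: 'F')
  sorted[1] = 9F$beetleC  (last char: 'C')
  sorted[2] = C9F$beetle  (last char: 'e')
  sorted[3] = F$beetleC9  (last char: '9')
  sorted[4] = beetleC9F$  (last char: '$')
  sorted[5] = eC9F$beetl  (last char: 'l')
  sorted[6] = eetleC9F$b  (last char: 'b')
  sorted[7] = etleC9F$be  (last char: 'e')
  sorted[8] = leC9F$beet  (last char: 't')
  sorted[9] = tleC9F$bee  (last char: 'e')
Last column: FCe9$lbete
Original string S is at sorted index 4

Answer: FCe9$lbete
4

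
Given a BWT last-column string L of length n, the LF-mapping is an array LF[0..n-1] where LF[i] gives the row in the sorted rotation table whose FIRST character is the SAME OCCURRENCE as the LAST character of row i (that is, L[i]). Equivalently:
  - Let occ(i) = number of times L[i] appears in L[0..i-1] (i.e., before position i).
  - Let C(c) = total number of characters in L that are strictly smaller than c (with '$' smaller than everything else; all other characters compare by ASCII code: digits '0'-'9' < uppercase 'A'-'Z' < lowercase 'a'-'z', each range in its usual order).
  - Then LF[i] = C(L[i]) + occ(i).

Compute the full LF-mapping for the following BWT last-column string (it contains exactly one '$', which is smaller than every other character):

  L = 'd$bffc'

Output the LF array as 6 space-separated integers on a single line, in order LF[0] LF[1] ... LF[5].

Char counts: '$':1, 'b':1, 'c':1, 'd':1, 'f':2
C (first-col start): C('$')=0, C('b')=1, C('c')=2, C('d')=3, C('f')=4
L[0]='d': occ=0, LF[0]=C('d')+0=3+0=3
L[1]='$': occ=0, LF[1]=C('$')+0=0+0=0
L[2]='b': occ=0, LF[2]=C('b')+0=1+0=1
L[3]='f': occ=0, LF[3]=C('f')+0=4+0=4
L[4]='f': occ=1, LF[4]=C('f')+1=4+1=5
L[5]='c': occ=0, LF[5]=C('c')+0=2+0=2

Answer: 3 0 1 4 5 2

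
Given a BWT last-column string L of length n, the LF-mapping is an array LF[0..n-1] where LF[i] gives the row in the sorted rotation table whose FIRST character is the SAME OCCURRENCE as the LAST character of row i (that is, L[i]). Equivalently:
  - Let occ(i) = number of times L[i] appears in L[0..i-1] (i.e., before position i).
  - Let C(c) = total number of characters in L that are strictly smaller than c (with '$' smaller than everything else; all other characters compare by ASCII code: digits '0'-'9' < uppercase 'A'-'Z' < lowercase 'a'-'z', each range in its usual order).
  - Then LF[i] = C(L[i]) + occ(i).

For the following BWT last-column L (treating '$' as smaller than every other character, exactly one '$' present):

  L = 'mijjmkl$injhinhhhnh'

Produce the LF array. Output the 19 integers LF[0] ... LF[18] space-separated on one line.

Char counts: '$':1, 'h':5, 'i':3, 'j':3, 'k':1, 'l':1, 'm':2, 'n':3
C (first-col start): C('$')=0, C('h')=1, C('i')=6, C('j')=9, C('k')=12, C('l')=13, C('m')=14, C('n')=16
L[0]='m': occ=0, LF[0]=C('m')+0=14+0=14
L[1]='i': occ=0, LF[1]=C('i')+0=6+0=6
L[2]='j': occ=0, LF[2]=C('j')+0=9+0=9
L[3]='j': occ=1, LF[3]=C('j')+1=9+1=10
L[4]='m': occ=1, LF[4]=C('m')+1=14+1=15
L[5]='k': occ=0, LF[5]=C('k')+0=12+0=12
L[6]='l': occ=0, LF[6]=C('l')+0=13+0=13
L[7]='$': occ=0, LF[7]=C('$')+0=0+0=0
L[8]='i': occ=1, LF[8]=C('i')+1=6+1=7
L[9]='n': occ=0, LF[9]=C('n')+0=16+0=16
L[10]='j': occ=2, LF[10]=C('j')+2=9+2=11
L[11]='h': occ=0, LF[11]=C('h')+0=1+0=1
L[12]='i': occ=2, LF[12]=C('i')+2=6+2=8
L[13]='n': occ=1, LF[13]=C('n')+1=16+1=17
L[14]='h': occ=1, LF[14]=C('h')+1=1+1=2
L[15]='h': occ=2, LF[15]=C('h')+2=1+2=3
L[16]='h': occ=3, LF[16]=C('h')+3=1+3=4
L[17]='n': occ=2, LF[17]=C('n')+2=16+2=18
L[18]='h': occ=4, LF[18]=C('h')+4=1+4=5

Answer: 14 6 9 10 15 12 13 0 7 16 11 1 8 17 2 3 4 18 5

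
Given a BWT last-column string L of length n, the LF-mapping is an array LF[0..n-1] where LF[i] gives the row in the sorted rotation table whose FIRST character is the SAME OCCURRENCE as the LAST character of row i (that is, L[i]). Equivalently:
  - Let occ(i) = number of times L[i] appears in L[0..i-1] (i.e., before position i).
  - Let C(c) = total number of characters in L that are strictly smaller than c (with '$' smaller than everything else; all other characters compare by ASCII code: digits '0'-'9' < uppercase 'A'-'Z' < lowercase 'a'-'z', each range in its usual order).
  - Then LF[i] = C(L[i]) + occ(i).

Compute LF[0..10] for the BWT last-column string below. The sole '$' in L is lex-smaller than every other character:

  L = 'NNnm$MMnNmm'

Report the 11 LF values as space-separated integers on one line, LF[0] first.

Answer: 3 4 9 6 0 1 2 10 5 7 8

Derivation:
Char counts: '$':1, 'M':2, 'N':3, 'm':3, 'n':2
C (first-col start): C('$')=0, C('M')=1, C('N')=3, C('m')=6, C('n')=9
L[0]='N': occ=0, LF[0]=C('N')+0=3+0=3
L[1]='N': occ=1, LF[1]=C('N')+1=3+1=4
L[2]='n': occ=0, LF[2]=C('n')+0=9+0=9
L[3]='m': occ=0, LF[3]=C('m')+0=6+0=6
L[4]='$': occ=0, LF[4]=C('$')+0=0+0=0
L[5]='M': occ=0, LF[5]=C('M')+0=1+0=1
L[6]='M': occ=1, LF[6]=C('M')+1=1+1=2
L[7]='n': occ=1, LF[7]=C('n')+1=9+1=10
L[8]='N': occ=2, LF[8]=C('N')+2=3+2=5
L[9]='m': occ=1, LF[9]=C('m')+1=6+1=7
L[10]='m': occ=2, LF[10]=C('m')+2=6+2=8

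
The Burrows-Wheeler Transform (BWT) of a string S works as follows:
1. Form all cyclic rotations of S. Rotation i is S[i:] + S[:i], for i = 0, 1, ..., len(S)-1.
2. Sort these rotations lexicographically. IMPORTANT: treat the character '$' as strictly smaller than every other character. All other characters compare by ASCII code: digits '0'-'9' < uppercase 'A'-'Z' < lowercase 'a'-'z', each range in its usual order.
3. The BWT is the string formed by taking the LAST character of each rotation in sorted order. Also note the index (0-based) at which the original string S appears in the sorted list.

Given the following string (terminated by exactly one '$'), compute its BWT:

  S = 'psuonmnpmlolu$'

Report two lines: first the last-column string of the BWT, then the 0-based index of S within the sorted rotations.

Answer: umopnomlun$pls
10

Derivation:
All 14 rotations (rotation i = S[i:]+S[:i]):
  rot[0] = psuonmnpmlolu$
  rot[1] = suonmnpmlolu$p
  rot[2] = uonmnpmlolu$ps
  rot[3] = onmnpmlolu$psu
  rot[4] = nmnpmlolu$psuo
  rot[5] = mnpmlolu$psuon
  rot[6] = npmlolu$psuonm
  rot[7] = pmlolu$psuonmn
  rot[8] = mlolu$psuonmnp
  rot[9] = lolu$psuonmnpm
  rot[10] = olu$psuonmnpml
  rot[11] = lu$psuonmnpmlo
  rot[12] = u$psuonmnpmlol
  rot[13] = $psuonmnpmlolu
Sorted (with $ < everything):
  sorted[0] = $psuonmnpmlolu  (last char: 'u')
  sorted[1] = lolu$psuonmnpm  (last char: 'm')
  sorted[2] = lu$psuonmnpmlo  (last char: 'o')
  sorted[3] = mlolu$psuonmnp  (last char: 'p')
  sorted[4] = mnpmlolu$psuon  (last char: 'n')
  sorted[5] = nmnpmlolu$psuo  (last char: 'o')
  sorted[6] = npmlolu$psuonm  (last char: 'm')
  sorted[7] = olu$psuonmnpml  (last char: 'l')
  sorted[8] = onmnpmlolu$psu  (last char: 'u')
  sorted[9] = pmlolu$psuonmn  (last char: 'n')
  sorted[10] = psuonmnpmlolu$  (last char: '$')
  sorted[11] = suonmnpmlolu$p  (last char: 'p')
  sorted[12] = u$psuonmnpmlol  (last char: 'l')
  sorted[13] = uonmnpmlolu$ps  (last char: 's')
Last column: umopnomlun$pls
Original string S is at sorted index 10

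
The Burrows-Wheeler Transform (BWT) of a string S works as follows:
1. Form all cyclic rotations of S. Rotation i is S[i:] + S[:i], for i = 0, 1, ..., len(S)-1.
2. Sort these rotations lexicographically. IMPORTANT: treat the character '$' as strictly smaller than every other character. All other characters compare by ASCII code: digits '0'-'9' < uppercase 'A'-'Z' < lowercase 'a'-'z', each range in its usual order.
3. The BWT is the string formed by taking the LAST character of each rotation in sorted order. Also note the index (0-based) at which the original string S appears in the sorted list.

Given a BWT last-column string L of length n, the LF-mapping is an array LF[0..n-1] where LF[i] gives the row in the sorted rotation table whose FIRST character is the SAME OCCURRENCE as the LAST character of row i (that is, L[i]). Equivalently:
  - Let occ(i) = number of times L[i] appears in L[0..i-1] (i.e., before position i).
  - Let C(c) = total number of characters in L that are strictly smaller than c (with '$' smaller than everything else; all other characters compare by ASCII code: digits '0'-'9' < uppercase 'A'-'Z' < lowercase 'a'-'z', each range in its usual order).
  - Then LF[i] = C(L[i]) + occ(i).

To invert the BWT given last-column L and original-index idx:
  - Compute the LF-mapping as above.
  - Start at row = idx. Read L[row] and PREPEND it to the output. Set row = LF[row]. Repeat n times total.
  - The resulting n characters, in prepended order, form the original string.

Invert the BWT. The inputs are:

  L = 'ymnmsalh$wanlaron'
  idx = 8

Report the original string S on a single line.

Answer: marshmallownanny$

Derivation:
LF mapping: 16 7 9 8 14 1 5 4 0 15 2 10 6 3 13 12 11
Walk LF starting at row 8, prepending L[row]:
  step 1: row=8, L[8]='$', prepend. Next row=LF[8]=0
  step 2: row=0, L[0]='y', prepend. Next row=LF[0]=16
  step 3: row=16, L[16]='n', prepend. Next row=LF[16]=11
  step 4: row=11, L[11]='n', prepend. Next row=LF[11]=10
  step 5: row=10, L[10]='a', prepend. Next row=LF[10]=2
  step 6: row=2, L[2]='n', prepend. Next row=LF[2]=9
  step 7: row=9, L[9]='w', prepend. Next row=LF[9]=15
  step 8: row=15, L[15]='o', prepend. Next row=LF[15]=12
  step 9: row=12, L[12]='l', prepend. Next row=LF[12]=6
  step 10: row=6, L[6]='l', prepend. Next row=LF[6]=5
  step 11: row=5, L[5]='a', prepend. Next row=LF[5]=1
  step 12: row=1, L[1]='m', prepend. Next row=LF[1]=7
  step 13: row=7, L[7]='h', prepend. Next row=LF[7]=4
  step 14: row=4, L[4]='s', prepend. Next row=LF[4]=14
  step 15: row=14, L[14]='r', prepend. Next row=LF[14]=13
  step 16: row=13, L[13]='a', prepend. Next row=LF[13]=3
  step 17: row=3, L[3]='m', prepend. Next row=LF[3]=8
Reversed output: marshmallownanny$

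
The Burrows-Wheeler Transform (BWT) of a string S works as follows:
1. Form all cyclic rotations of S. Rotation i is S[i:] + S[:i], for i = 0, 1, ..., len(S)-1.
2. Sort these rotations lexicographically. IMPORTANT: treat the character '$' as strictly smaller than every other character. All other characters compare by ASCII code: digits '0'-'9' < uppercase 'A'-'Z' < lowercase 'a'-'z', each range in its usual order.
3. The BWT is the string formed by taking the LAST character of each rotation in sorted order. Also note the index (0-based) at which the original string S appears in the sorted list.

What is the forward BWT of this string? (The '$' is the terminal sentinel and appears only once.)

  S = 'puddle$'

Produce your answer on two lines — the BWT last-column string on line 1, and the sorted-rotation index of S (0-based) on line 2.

Answer: eudld$p
5

Derivation:
All 7 rotations (rotation i = S[i:]+S[:i]):
  rot[0] = puddle$
  rot[1] = uddle$p
  rot[2] = ddle$pu
  rot[3] = dle$pud
  rot[4] = le$pudd
  rot[5] = e$puddl
  rot[6] = $puddle
Sorted (with $ < everything):
  sorted[0] = $puddle  (last char: 'e')
  sorted[1] = ddle$pu  (last char: 'u')
  sorted[2] = dle$pud  (last char: 'd')
  sorted[3] = e$puddl  (last char: 'l')
  sorted[4] = le$pudd  (last char: 'd')
  sorted[5] = puddle$  (last char: '$')
  sorted[6] = uddle$p  (last char: 'p')
Last column: eudld$p
Original string S is at sorted index 5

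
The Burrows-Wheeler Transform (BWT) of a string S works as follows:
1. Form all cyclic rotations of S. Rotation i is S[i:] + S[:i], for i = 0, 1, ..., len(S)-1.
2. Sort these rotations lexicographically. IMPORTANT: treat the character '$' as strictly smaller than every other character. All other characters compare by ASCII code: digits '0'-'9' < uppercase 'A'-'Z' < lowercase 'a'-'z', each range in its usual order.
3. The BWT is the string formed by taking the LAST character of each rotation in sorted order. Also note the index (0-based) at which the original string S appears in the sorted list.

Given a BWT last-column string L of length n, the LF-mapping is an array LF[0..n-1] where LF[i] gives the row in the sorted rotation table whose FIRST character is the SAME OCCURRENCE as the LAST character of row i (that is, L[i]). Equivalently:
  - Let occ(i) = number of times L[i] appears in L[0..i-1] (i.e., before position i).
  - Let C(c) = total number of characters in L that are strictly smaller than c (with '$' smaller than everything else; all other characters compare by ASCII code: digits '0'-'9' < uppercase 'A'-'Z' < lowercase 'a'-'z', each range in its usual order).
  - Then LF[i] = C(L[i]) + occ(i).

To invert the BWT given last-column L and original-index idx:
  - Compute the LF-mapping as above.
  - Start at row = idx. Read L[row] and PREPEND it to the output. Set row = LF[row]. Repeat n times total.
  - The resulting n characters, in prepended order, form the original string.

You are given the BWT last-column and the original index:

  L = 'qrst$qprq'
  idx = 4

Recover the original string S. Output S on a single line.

LF mapping: 2 5 7 8 0 3 1 6 4
Walk LF starting at row 4, prepending L[row]:
  step 1: row=4, L[4]='$', prepend. Next row=LF[4]=0
  step 2: row=0, L[0]='q', prepend. Next row=LF[0]=2
  step 3: row=2, L[2]='s', prepend. Next row=LF[2]=7
  step 4: row=7, L[7]='r', prepend. Next row=LF[7]=6
  step 5: row=6, L[6]='p', prepend. Next row=LF[6]=1
  step 6: row=1, L[1]='r', prepend. Next row=LF[1]=5
  step 7: row=5, L[5]='q', prepend. Next row=LF[5]=3
  step 8: row=3, L[3]='t', prepend. Next row=LF[3]=8
  step 9: row=8, L[8]='q', prepend. Next row=LF[8]=4
Reversed output: qtqrprsq$

Answer: qtqrprsq$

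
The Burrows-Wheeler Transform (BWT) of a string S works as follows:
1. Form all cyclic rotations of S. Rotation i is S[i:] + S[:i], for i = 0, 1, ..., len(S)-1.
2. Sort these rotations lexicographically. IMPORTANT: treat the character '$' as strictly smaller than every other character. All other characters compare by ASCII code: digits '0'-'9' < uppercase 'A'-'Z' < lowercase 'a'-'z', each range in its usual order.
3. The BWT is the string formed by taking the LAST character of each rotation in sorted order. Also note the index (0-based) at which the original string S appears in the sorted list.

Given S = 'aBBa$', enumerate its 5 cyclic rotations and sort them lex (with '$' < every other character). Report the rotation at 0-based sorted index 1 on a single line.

All 5 rotations (rotation i = S[i:]+S[:i]):
  rot[0] = aBBa$
  rot[1] = BBa$a
  rot[2] = Ba$aB
  rot[3] = a$aBB
  rot[4] = $aBBa
Sorted (with $ < everything):
  sorted[0] = $aBBa
  sorted[1] = BBa$a
  sorted[2] = Ba$aB
  sorted[3] = a$aBB
  sorted[4] = aBBa$
sorted[1] = BBa$a

Answer: BBa$a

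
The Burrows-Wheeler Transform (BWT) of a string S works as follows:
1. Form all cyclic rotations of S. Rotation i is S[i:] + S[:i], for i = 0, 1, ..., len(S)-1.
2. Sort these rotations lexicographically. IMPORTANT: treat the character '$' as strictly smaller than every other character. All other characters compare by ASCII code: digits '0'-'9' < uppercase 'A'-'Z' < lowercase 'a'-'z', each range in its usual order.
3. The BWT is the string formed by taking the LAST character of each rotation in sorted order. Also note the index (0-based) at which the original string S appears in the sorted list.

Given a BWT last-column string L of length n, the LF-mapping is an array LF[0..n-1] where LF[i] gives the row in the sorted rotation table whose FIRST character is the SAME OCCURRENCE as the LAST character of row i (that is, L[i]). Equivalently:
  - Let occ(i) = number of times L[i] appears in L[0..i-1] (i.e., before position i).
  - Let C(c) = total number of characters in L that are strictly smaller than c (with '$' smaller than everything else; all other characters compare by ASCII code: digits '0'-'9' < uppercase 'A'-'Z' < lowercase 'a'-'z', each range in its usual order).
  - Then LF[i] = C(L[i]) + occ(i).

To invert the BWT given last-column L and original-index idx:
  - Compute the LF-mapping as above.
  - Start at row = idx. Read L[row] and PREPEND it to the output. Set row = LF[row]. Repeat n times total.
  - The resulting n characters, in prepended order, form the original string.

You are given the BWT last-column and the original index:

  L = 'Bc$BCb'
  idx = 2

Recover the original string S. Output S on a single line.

LF mapping: 1 5 0 2 3 4
Walk LF starting at row 2, prepending L[row]:
  step 1: row=2, L[2]='$', prepend. Next row=LF[2]=0
  step 2: row=0, L[0]='B', prepend. Next row=LF[0]=1
  step 3: row=1, L[1]='c', prepend. Next row=LF[1]=5
  step 4: row=5, L[5]='b', prepend. Next row=LF[5]=4
  step 5: row=4, L[4]='C', prepend. Next row=LF[4]=3
  step 6: row=3, L[3]='B', prepend. Next row=LF[3]=2
Reversed output: BCbcB$

Answer: BCbcB$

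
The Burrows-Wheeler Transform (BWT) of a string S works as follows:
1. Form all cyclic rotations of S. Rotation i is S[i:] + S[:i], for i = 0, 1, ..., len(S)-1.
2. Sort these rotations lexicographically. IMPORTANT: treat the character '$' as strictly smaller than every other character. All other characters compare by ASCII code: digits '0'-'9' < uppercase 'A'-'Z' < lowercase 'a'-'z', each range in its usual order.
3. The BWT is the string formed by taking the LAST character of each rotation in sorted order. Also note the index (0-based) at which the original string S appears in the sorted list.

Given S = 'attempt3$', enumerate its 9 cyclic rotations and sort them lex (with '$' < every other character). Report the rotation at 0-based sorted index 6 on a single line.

Answer: t3$attemp

Derivation:
All 9 rotations (rotation i = S[i:]+S[:i]):
  rot[0] = attempt3$
  rot[1] = ttempt3$a
  rot[2] = tempt3$at
  rot[3] = empt3$att
  rot[4] = mpt3$atte
  rot[5] = pt3$attem
  rot[6] = t3$attemp
  rot[7] = 3$attempt
  rot[8] = $attempt3
Sorted (with $ < everything):
  sorted[0] = $attempt3
  sorted[1] = 3$attempt
  sorted[2] = attempt3$
  sorted[3] = empt3$att
  sorted[4] = mpt3$atte
  sorted[5] = pt3$attem
  sorted[6] = t3$attemp
  sorted[7] = tempt3$at
  sorted[8] = ttempt3$a
sorted[6] = t3$attemp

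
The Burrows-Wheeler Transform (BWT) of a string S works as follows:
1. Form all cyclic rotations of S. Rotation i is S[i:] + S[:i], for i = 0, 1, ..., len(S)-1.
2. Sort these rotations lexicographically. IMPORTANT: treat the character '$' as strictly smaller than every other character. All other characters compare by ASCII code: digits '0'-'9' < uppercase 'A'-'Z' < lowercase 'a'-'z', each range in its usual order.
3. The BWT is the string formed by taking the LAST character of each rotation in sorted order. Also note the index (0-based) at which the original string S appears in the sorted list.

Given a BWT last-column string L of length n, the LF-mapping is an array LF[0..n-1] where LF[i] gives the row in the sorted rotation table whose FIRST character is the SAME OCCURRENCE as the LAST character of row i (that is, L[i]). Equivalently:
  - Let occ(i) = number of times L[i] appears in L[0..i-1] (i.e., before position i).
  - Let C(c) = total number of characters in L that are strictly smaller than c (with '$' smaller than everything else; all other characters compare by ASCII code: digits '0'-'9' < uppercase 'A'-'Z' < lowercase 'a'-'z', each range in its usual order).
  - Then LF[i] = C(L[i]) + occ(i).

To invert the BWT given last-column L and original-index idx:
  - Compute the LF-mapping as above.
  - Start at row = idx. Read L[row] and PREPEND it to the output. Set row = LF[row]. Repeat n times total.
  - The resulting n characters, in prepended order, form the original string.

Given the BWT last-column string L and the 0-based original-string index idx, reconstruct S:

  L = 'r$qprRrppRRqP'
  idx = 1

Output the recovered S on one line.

LF mapping: 10 0 8 5 11 2 12 6 7 3 4 9 1
Walk LF starting at row 1, prepending L[row]:
  step 1: row=1, L[1]='$', prepend. Next row=LF[1]=0
  step 2: row=0, L[0]='r', prepend. Next row=LF[0]=10
  step 3: row=10, L[10]='R', prepend. Next row=LF[10]=4
  step 4: row=4, L[4]='r', prepend. Next row=LF[4]=11
  step 5: row=11, L[11]='q', prepend. Next row=LF[11]=9
  step 6: row=9, L[9]='R', prepend. Next row=LF[9]=3
  step 7: row=3, L[3]='p', prepend. Next row=LF[3]=5
  step 8: row=5, L[5]='R', prepend. Next row=LF[5]=2
  step 9: row=2, L[2]='q', prepend. Next row=LF[2]=8
  step 10: row=8, L[8]='p', prepend. Next row=LF[8]=7
  step 11: row=7, L[7]='p', prepend. Next row=LF[7]=6
  step 12: row=6, L[6]='r', prepend. Next row=LF[6]=12
  step 13: row=12, L[12]='P', prepend. Next row=LF[12]=1
Reversed output: PrppqRpRqrRr$

Answer: PrppqRpRqrRr$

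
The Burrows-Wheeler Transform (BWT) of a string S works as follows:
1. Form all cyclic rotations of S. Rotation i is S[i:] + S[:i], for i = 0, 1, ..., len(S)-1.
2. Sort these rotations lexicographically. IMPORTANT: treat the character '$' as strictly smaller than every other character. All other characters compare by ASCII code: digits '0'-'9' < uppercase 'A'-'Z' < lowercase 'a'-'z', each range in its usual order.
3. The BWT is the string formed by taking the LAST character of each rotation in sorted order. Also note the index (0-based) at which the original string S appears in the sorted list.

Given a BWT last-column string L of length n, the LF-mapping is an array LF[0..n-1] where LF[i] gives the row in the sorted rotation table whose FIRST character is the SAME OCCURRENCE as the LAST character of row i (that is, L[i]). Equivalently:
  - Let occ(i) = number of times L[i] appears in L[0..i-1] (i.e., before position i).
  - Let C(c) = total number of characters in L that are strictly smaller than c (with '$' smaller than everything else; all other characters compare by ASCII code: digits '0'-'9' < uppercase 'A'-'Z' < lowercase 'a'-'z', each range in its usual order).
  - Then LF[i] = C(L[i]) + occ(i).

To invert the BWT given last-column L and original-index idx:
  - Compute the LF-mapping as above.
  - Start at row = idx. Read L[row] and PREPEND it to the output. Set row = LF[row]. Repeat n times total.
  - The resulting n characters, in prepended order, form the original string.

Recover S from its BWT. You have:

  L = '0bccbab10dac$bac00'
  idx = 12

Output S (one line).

LF mapping: 1 9 13 14 10 6 11 5 2 17 7 15 0 12 8 16 3 4
Walk LF starting at row 12, prepending L[row]:
  step 1: row=12, L[12]='$', prepend. Next row=LF[12]=0
  step 2: row=0, L[0]='0', prepend. Next row=LF[0]=1
  step 3: row=1, L[1]='b', prepend. Next row=LF[1]=9
  step 4: row=9, L[9]='d', prepend. Next row=LF[9]=17
  step 5: row=17, L[17]='0', prepend. Next row=LF[17]=4
  step 6: row=4, L[4]='b', prepend. Next row=LF[4]=10
  step 7: row=10, L[10]='a', prepend. Next row=LF[10]=7
  step 8: row=7, L[7]='1', prepend. Next row=LF[7]=5
  step 9: row=5, L[5]='a', prepend. Next row=LF[5]=6
  step 10: row=6, L[6]='b', prepend. Next row=LF[6]=11
  step 11: row=11, L[11]='c', prepend. Next row=LF[11]=15
  step 12: row=15, L[15]='c', prepend. Next row=LF[15]=16
  step 13: row=16, L[16]='0', prepend. Next row=LF[16]=3
  step 14: row=3, L[3]='c', prepend. Next row=LF[3]=14
  step 15: row=14, L[14]='a', prepend. Next row=LF[14]=8
  step 16: row=8, L[8]='0', prepend. Next row=LF[8]=2
  step 17: row=2, L[2]='c', prepend. Next row=LF[2]=13
  step 18: row=13, L[13]='b', prepend. Next row=LF[13]=12
Reversed output: bc0ac0ccba1ab0db0$

Answer: bc0ac0ccba1ab0db0$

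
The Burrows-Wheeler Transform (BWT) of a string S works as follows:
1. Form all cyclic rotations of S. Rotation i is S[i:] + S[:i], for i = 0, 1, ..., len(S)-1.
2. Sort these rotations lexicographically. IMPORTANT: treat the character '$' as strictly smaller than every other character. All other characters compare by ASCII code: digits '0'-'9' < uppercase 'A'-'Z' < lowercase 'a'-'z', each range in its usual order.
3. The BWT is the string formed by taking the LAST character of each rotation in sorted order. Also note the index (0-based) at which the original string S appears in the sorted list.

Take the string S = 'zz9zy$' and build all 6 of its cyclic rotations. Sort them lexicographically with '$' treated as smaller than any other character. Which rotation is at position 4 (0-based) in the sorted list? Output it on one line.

Answer: zy$zz9

Derivation:
All 6 rotations (rotation i = S[i:]+S[:i]):
  rot[0] = zz9zy$
  rot[1] = z9zy$z
  rot[2] = 9zy$zz
  rot[3] = zy$zz9
  rot[4] = y$zz9z
  rot[5] = $zz9zy
Sorted (with $ < everything):
  sorted[0] = $zz9zy
  sorted[1] = 9zy$zz
  sorted[2] = y$zz9z
  sorted[3] = z9zy$z
  sorted[4] = zy$zz9
  sorted[5] = zz9zy$
sorted[4] = zy$zz9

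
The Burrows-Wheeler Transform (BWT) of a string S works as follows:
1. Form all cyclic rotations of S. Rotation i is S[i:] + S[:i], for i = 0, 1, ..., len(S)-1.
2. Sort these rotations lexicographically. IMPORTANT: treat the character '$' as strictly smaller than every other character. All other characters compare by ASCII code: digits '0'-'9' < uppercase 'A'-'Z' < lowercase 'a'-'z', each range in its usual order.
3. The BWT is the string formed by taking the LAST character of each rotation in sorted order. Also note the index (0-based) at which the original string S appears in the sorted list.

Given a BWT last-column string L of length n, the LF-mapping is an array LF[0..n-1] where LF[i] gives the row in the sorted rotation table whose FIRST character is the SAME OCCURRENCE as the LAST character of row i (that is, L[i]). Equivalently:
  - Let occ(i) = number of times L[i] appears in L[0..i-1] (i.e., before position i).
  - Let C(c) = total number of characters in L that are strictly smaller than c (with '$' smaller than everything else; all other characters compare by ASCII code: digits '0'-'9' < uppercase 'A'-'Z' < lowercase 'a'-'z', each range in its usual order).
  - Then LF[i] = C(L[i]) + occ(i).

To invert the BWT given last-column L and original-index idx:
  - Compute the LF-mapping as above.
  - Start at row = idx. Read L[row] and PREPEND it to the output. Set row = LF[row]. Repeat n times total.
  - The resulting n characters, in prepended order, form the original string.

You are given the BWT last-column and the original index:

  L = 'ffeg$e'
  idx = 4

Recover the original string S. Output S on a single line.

LF mapping: 3 4 1 5 0 2
Walk LF starting at row 4, prepending L[row]:
  step 1: row=4, L[4]='$', prepend. Next row=LF[4]=0
  step 2: row=0, L[0]='f', prepend. Next row=LF[0]=3
  step 3: row=3, L[3]='g', prepend. Next row=LF[3]=5
  step 4: row=5, L[5]='e', prepend. Next row=LF[5]=2
  step 5: row=2, L[2]='e', prepend. Next row=LF[2]=1
  step 6: row=1, L[1]='f', prepend. Next row=LF[1]=4
Reversed output: feegf$

Answer: feegf$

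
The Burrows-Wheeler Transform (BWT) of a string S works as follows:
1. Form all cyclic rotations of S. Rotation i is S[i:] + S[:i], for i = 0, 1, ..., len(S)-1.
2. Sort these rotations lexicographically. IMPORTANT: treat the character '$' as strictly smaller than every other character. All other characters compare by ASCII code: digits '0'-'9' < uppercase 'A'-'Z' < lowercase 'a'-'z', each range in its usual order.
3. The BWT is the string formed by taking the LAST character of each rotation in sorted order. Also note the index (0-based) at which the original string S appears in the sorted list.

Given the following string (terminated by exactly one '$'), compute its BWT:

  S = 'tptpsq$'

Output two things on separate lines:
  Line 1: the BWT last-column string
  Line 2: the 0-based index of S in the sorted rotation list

All 7 rotations (rotation i = S[i:]+S[:i]):
  rot[0] = tptpsq$
  rot[1] = ptpsq$t
  rot[2] = tpsq$tp
  rot[3] = psq$tpt
  rot[4] = sq$tptp
  rot[5] = q$tptps
  rot[6] = $tptpsq
Sorted (with $ < everything):
  sorted[0] = $tptpsq  (last char: 'q')
  sorted[1] = psq$tpt  (last char: 't')
  sorted[2] = ptpsq$t  (last char: 't')
  sorted[3] = q$tptps  (last char: 's')
  sorted[4] = sq$tptp  (last char: 'p')
  sorted[5] = tpsq$tp  (last char: 'p')
  sorted[6] = tptpsq$  (last char: '$')
Last column: qttspp$
Original string S is at sorted index 6

Answer: qttspp$
6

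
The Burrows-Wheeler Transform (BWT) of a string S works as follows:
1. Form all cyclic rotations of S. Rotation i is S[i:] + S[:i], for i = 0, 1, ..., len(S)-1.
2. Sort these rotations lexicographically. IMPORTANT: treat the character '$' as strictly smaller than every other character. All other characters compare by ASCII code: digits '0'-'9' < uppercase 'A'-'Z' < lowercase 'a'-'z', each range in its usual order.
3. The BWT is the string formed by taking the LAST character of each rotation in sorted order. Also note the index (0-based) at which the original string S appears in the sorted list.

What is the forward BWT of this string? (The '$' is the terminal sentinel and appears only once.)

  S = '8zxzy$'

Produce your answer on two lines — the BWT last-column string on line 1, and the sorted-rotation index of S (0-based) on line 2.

All 6 rotations (rotation i = S[i:]+S[:i]):
  rot[0] = 8zxzy$
  rot[1] = zxzy$8
  rot[2] = xzy$8z
  rot[3] = zy$8zx
  rot[4] = y$8zxz
  rot[5] = $8zxzy
Sorted (with $ < everything):
  sorted[0] = $8zxzy  (last char: 'y')
  sorted[1] = 8zxzy$  (last char: '$')
  sorted[2] = xzy$8z  (last char: 'z')
  sorted[3] = y$8zxz  (last char: 'z')
  sorted[4] = zxzy$8  (last char: '8')
  sorted[5] = zy$8zx  (last char: 'x')
Last column: y$zz8x
Original string S is at sorted index 1

Answer: y$zz8x
1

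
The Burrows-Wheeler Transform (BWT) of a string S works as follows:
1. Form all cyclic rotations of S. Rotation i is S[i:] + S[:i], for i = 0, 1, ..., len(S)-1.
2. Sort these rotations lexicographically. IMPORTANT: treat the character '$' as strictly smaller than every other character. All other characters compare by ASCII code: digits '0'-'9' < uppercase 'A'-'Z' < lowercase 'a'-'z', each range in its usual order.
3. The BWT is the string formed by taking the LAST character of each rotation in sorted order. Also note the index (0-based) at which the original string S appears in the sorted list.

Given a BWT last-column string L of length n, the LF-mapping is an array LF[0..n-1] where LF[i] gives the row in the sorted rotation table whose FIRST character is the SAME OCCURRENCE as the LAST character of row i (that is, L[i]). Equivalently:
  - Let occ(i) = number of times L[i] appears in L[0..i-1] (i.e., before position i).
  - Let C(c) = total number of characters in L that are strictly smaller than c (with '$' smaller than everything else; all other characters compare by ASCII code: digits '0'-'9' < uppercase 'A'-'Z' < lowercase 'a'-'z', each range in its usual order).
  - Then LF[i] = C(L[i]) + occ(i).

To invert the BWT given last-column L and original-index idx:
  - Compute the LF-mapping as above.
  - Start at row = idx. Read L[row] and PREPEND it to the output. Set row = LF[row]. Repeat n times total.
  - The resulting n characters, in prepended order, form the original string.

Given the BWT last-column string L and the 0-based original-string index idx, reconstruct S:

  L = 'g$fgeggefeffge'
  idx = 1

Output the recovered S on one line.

Answer: eeggffgfefgeg$

Derivation:
LF mapping: 9 0 5 10 1 11 12 2 6 3 7 8 13 4
Walk LF starting at row 1, prepending L[row]:
  step 1: row=1, L[1]='$', prepend. Next row=LF[1]=0
  step 2: row=0, L[0]='g', prepend. Next row=LF[0]=9
  step 3: row=9, L[9]='e', prepend. Next row=LF[9]=3
  step 4: row=3, L[3]='g', prepend. Next row=LF[3]=10
  step 5: row=10, L[10]='f', prepend. Next row=LF[10]=7
  step 6: row=7, L[7]='e', prepend. Next row=LF[7]=2
  step 7: row=2, L[2]='f', prepend. Next row=LF[2]=5
  step 8: row=5, L[5]='g', prepend. Next row=LF[5]=11
  step 9: row=11, L[11]='f', prepend. Next row=LF[11]=8
  step 10: row=8, L[8]='f', prepend. Next row=LF[8]=6
  step 11: row=6, L[6]='g', prepend. Next row=LF[6]=12
  step 12: row=12, L[12]='g', prepend. Next row=LF[12]=13
  step 13: row=13, L[13]='e', prepend. Next row=LF[13]=4
  step 14: row=4, L[4]='e', prepend. Next row=LF[4]=1
Reversed output: eeggffgfefgeg$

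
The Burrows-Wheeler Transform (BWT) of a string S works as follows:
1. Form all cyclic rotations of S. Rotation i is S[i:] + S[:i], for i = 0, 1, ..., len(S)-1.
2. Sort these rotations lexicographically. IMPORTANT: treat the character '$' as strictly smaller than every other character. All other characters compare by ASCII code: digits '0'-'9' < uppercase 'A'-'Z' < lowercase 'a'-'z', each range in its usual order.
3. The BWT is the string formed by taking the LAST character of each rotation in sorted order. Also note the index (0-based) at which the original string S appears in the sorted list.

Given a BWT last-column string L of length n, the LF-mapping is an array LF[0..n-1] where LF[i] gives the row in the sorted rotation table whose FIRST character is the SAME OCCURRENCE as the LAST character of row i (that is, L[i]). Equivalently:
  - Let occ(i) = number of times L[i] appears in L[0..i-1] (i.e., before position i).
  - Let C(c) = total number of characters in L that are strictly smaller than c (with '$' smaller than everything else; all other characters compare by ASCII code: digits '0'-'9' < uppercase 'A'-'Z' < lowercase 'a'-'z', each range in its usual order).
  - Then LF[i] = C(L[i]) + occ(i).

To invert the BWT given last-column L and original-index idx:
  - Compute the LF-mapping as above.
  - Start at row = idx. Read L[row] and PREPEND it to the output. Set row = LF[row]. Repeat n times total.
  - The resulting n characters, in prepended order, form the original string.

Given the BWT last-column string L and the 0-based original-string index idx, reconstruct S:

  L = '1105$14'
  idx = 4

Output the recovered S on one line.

LF mapping: 2 3 1 6 0 4 5
Walk LF starting at row 4, prepending L[row]:
  step 1: row=4, L[4]='$', prepend. Next row=LF[4]=0
  step 2: row=0, L[0]='1', prepend. Next row=LF[0]=2
  step 3: row=2, L[2]='0', prepend. Next row=LF[2]=1
  step 4: row=1, L[1]='1', prepend. Next row=LF[1]=3
  step 5: row=3, L[3]='5', prepend. Next row=LF[3]=6
  step 6: row=6, L[6]='4', prepend. Next row=LF[6]=5
  step 7: row=5, L[5]='1', prepend. Next row=LF[5]=4
Reversed output: 145101$

Answer: 145101$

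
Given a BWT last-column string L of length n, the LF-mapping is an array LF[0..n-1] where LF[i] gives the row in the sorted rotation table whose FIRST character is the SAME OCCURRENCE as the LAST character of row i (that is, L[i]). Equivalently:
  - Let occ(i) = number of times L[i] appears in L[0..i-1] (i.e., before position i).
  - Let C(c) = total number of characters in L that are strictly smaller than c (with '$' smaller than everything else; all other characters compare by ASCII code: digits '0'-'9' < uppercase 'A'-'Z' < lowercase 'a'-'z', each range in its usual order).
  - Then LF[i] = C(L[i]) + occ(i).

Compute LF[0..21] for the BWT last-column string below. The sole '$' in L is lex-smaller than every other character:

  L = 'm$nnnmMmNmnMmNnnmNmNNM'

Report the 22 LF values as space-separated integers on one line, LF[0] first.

Char counts: '$':1, 'M':3, 'N':5, 'm':7, 'n':6
C (first-col start): C('$')=0, C('M')=1, C('N')=4, C('m')=9, C('n')=16
L[0]='m': occ=0, LF[0]=C('m')+0=9+0=9
L[1]='$': occ=0, LF[1]=C('$')+0=0+0=0
L[2]='n': occ=0, LF[2]=C('n')+0=16+0=16
L[3]='n': occ=1, LF[3]=C('n')+1=16+1=17
L[4]='n': occ=2, LF[4]=C('n')+2=16+2=18
L[5]='m': occ=1, LF[5]=C('m')+1=9+1=10
L[6]='M': occ=0, LF[6]=C('M')+0=1+0=1
L[7]='m': occ=2, LF[7]=C('m')+2=9+2=11
L[8]='N': occ=0, LF[8]=C('N')+0=4+0=4
L[9]='m': occ=3, LF[9]=C('m')+3=9+3=12
L[10]='n': occ=3, LF[10]=C('n')+3=16+3=19
L[11]='M': occ=1, LF[11]=C('M')+1=1+1=2
L[12]='m': occ=4, LF[12]=C('m')+4=9+4=13
L[13]='N': occ=1, LF[13]=C('N')+1=4+1=5
L[14]='n': occ=4, LF[14]=C('n')+4=16+4=20
L[15]='n': occ=5, LF[15]=C('n')+5=16+5=21
L[16]='m': occ=5, LF[16]=C('m')+5=9+5=14
L[17]='N': occ=2, LF[17]=C('N')+2=4+2=6
L[18]='m': occ=6, LF[18]=C('m')+6=9+6=15
L[19]='N': occ=3, LF[19]=C('N')+3=4+3=7
L[20]='N': occ=4, LF[20]=C('N')+4=4+4=8
L[21]='M': occ=2, LF[21]=C('M')+2=1+2=3

Answer: 9 0 16 17 18 10 1 11 4 12 19 2 13 5 20 21 14 6 15 7 8 3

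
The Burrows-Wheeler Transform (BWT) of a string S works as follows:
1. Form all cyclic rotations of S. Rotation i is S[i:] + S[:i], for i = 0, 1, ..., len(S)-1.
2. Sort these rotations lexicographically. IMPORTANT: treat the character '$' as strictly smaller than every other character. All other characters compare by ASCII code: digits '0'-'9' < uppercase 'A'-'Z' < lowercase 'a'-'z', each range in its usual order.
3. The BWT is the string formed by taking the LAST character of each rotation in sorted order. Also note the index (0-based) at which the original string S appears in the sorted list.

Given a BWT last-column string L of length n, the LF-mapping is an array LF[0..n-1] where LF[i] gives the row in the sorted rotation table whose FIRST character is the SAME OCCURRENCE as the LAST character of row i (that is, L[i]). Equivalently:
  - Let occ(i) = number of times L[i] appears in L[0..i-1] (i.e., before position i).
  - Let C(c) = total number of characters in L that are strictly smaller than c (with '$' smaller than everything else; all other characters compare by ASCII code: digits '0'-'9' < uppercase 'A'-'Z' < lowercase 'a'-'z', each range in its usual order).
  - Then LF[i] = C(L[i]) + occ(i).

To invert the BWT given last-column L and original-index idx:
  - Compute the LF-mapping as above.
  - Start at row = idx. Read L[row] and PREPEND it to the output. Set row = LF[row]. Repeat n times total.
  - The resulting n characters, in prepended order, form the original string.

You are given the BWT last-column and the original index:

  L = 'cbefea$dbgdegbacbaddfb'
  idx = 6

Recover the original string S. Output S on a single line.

Answer: bdfaedbebabbgdceadfgc$

Derivation:
LF mapping: 9 4 15 18 16 1 0 11 5 20 12 17 21 6 2 10 7 3 13 14 19 8
Walk LF starting at row 6, prepending L[row]:
  step 1: row=6, L[6]='$', prepend. Next row=LF[6]=0
  step 2: row=0, L[0]='c', prepend. Next row=LF[0]=9
  step 3: row=9, L[9]='g', prepend. Next row=LF[9]=20
  step 4: row=20, L[20]='f', prepend. Next row=LF[20]=19
  step 5: row=19, L[19]='d', prepend. Next row=LF[19]=14
  step 6: row=14, L[14]='a', prepend. Next row=LF[14]=2
  step 7: row=2, L[2]='e', prepend. Next row=LF[2]=15
  step 8: row=15, L[15]='c', prepend. Next row=LF[15]=10
  step 9: row=10, L[10]='d', prepend. Next row=LF[10]=12
  step 10: row=12, L[12]='g', prepend. Next row=LF[12]=21
  step 11: row=21, L[21]='b', prepend. Next row=LF[21]=8
  step 12: row=8, L[8]='b', prepend. Next row=LF[8]=5
  step 13: row=5, L[5]='a', prepend. Next row=LF[5]=1
  step 14: row=1, L[1]='b', prepend. Next row=LF[1]=4
  step 15: row=4, L[4]='e', prepend. Next row=LF[4]=16
  step 16: row=16, L[16]='b', prepend. Next row=LF[16]=7
  step 17: row=7, L[7]='d', prepend. Next row=LF[7]=11
  step 18: row=11, L[11]='e', prepend. Next row=LF[11]=17
  step 19: row=17, L[17]='a', prepend. Next row=LF[17]=3
  step 20: row=3, L[3]='f', prepend. Next row=LF[3]=18
  step 21: row=18, L[18]='d', prepend. Next row=LF[18]=13
  step 22: row=13, L[13]='b', prepend. Next row=LF[13]=6
Reversed output: bdfaedbebabbgdceadfgc$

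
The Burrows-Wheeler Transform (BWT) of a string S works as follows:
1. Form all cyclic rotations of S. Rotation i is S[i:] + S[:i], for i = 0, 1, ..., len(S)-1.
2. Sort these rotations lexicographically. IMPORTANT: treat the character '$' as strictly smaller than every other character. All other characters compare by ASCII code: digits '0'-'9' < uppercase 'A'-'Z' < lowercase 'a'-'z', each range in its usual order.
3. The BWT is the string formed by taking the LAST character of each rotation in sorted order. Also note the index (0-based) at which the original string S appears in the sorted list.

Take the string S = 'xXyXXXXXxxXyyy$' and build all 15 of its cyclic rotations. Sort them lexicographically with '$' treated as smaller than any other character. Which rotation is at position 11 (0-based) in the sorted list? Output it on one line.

Answer: y$xXyXXXXXxxXyy

Derivation:
All 15 rotations (rotation i = S[i:]+S[:i]):
  rot[0] = xXyXXXXXxxXyyy$
  rot[1] = XyXXXXXxxXyyy$x
  rot[2] = yXXXXXxxXyyy$xX
  rot[3] = XXXXXxxXyyy$xXy
  rot[4] = XXXXxxXyyy$xXyX
  rot[5] = XXXxxXyyy$xXyXX
  rot[6] = XXxxXyyy$xXyXXX
  rot[7] = XxxXyyy$xXyXXXX
  rot[8] = xxXyyy$xXyXXXXX
  rot[9] = xXyyy$xXyXXXXXx
  rot[10] = Xyyy$xXyXXXXXxx
  rot[11] = yyy$xXyXXXXXxxX
  rot[12] = yy$xXyXXXXXxxXy
  rot[13] = y$xXyXXXXXxxXyy
  rot[14] = $xXyXXXXXxxXyyy
Sorted (with $ < everything):
  sorted[0] = $xXyXXXXXxxXyyy
  sorted[1] = XXXXXxxXyyy$xXy
  sorted[2] = XXXXxxXyyy$xXyX
  sorted[3] = XXXxxXyyy$xXyXX
  sorted[4] = XXxxXyyy$xXyXXX
  sorted[5] = XxxXyyy$xXyXXXX
  sorted[6] = XyXXXXXxxXyyy$x
  sorted[7] = Xyyy$xXyXXXXXxx
  sorted[8] = xXyXXXXXxxXyyy$
  sorted[9] = xXyyy$xXyXXXXXx
  sorted[10] = xxXyyy$xXyXXXXX
  sorted[11] = y$xXyXXXXXxxXyy
  sorted[12] = yXXXXXxxXyyy$xX
  sorted[13] = yy$xXyXXXXXxxXy
  sorted[14] = yyy$xXyXXXXXxxX
sorted[11] = y$xXyXXXXXxxXyy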